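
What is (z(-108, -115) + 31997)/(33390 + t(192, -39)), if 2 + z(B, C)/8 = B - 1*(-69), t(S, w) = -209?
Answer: 31669/33181 ≈ 0.95443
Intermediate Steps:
z(B, C) = 536 + 8*B (z(B, C) = -16 + 8*(B - 1*(-69)) = -16 + 8*(B + 69) = -16 + 8*(69 + B) = -16 + (552 + 8*B) = 536 + 8*B)
(z(-108, -115) + 31997)/(33390 + t(192, -39)) = ((536 + 8*(-108)) + 31997)/(33390 - 209) = ((536 - 864) + 31997)/33181 = (-328 + 31997)*(1/33181) = 31669*(1/33181) = 31669/33181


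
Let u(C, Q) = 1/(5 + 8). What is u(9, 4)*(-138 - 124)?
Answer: -262/13 ≈ -20.154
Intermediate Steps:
u(C, Q) = 1/13
u(9, 4)*(-138 - 124) = (-138 - 124)/13 = (1/13)*(-262) = -262/13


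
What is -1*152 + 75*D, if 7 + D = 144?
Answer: 10123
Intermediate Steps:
D = 137 (D = -7 + 144 = 137)
-1*152 + 75*D = -1*152 + 75*137 = -152 + 10275 = 10123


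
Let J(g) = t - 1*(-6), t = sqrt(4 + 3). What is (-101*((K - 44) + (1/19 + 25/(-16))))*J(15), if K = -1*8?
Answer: 4928901/152 + 1642967*sqrt(7)/304 ≈ 46726.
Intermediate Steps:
t = sqrt(7) ≈ 2.6458
K = -8
J(g) = 6 + sqrt(7) (J(g) = sqrt(7) - 1*(-6) = sqrt(7) + 6 = 6 + sqrt(7))
(-101*((K - 44) + (1/19 + 25/(-16))))*J(15) = (-101*((-8 - 44) + (1/19 + 25/(-16))))*(6 + sqrt(7)) = (-101*(-52 + (1*(1/19) + 25*(-1/16))))*(6 + sqrt(7)) = (-101*(-52 + (1/19 - 25/16)))*(6 + sqrt(7)) = (-101*(-52 - 459/304))*(6 + sqrt(7)) = (-101*(-16267/304))*(6 + sqrt(7)) = 1642967*(6 + sqrt(7))/304 = 4928901/152 + 1642967*sqrt(7)/304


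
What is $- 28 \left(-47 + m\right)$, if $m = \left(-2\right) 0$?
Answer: $1316$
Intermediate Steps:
$m = 0$
$- 28 \left(-47 + m\right) = - 28 \left(-47 + 0\right) = \left(-28\right) \left(-47\right) = 1316$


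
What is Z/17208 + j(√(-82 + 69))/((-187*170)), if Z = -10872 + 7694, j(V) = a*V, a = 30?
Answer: -1589/8604 - 3*I*√13/3179 ≈ -0.18468 - 0.0034025*I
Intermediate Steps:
j(V) = 30*V
Z = -3178
Z/17208 + j(√(-82 + 69))/((-187*170)) = -3178/17208 + (30*√(-82 + 69))/((-187*170)) = -3178*1/17208 + (30*√(-13))/(-31790) = -1589/8604 + (30*(I*√13))*(-1/31790) = -1589/8604 + (30*I*√13)*(-1/31790) = -1589/8604 - 3*I*√13/3179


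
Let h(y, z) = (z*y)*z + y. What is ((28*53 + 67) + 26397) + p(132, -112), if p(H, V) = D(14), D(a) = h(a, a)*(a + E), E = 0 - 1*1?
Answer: 63802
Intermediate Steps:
h(y, z) = y + y*z² (h(y, z) = (y*z)*z + y = y*z² + y = y + y*z²)
E = -1 (E = 0 - 1 = -1)
D(a) = a*(1 + a²)*(-1 + a) (D(a) = (a*(1 + a²))*(a - 1) = (a*(1 + a²))*(-1 + a) = a*(1 + a²)*(-1 + a))
p(H, V) = 35854 (p(H, V) = 14*(1 + 14²)*(-1 + 14) = 14*(1 + 196)*13 = 14*197*13 = 35854)
((28*53 + 67) + 26397) + p(132, -112) = ((28*53 + 67) + 26397) + 35854 = ((1484 + 67) + 26397) + 35854 = (1551 + 26397) + 35854 = 27948 + 35854 = 63802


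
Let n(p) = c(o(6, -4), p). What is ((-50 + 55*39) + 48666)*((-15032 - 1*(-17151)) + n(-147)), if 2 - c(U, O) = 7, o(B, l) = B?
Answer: 107308754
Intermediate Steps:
c(U, O) = -5 (c(U, O) = 2 - 1*7 = 2 - 7 = -5)
n(p) = -5
((-50 + 55*39) + 48666)*((-15032 - 1*(-17151)) + n(-147)) = ((-50 + 55*39) + 48666)*((-15032 - 1*(-17151)) - 5) = ((-50 + 2145) + 48666)*((-15032 + 17151) - 5) = (2095 + 48666)*(2119 - 5) = 50761*2114 = 107308754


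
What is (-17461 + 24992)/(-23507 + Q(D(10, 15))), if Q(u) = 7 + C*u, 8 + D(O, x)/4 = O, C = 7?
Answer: -7531/23444 ≈ -0.32123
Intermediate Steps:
D(O, x) = -32 + 4*O
Q(u) = 7 + 7*u
(-17461 + 24992)/(-23507 + Q(D(10, 15))) = (-17461 + 24992)/(-23507 + (7 + 7*(-32 + 4*10))) = 7531/(-23507 + (7 + 7*(-32 + 40))) = 7531/(-23507 + (7 + 7*8)) = 7531/(-23507 + (7 + 56)) = 7531/(-23507 + 63) = 7531/(-23444) = 7531*(-1/23444) = -7531/23444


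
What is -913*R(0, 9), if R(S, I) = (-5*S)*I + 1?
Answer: -913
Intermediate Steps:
R(S, I) = 1 - 5*I*S (R(S, I) = -5*I*S + 1 = 1 - 5*I*S)
-913*R(0, 9) = -913*(1 - 5*9*0) = -913*(1 + 0) = -913*1 = -913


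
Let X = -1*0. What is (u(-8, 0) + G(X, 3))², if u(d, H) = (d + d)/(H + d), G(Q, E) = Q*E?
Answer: 4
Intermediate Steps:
X = 0
G(Q, E) = E*Q
u(d, H) = 2*d/(H + d) (u(d, H) = (2*d)/(H + d) = 2*d/(H + d))
(u(-8, 0) + G(X, 3))² = (2*(-8)/(0 - 8) + 3*0)² = (2*(-8)/(-8) + 0)² = (2*(-8)*(-⅛) + 0)² = (2 + 0)² = 2² = 4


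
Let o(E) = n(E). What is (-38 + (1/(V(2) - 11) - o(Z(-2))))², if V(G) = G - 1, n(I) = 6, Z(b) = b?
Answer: 194481/100 ≈ 1944.8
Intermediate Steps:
V(G) = -1 + G
o(E) = 6
(-38 + (1/(V(2) - 11) - o(Z(-2))))² = (-38 + (1/((-1 + 2) - 11) - 1*6))² = (-38 + (1/(1 - 11) - 6))² = (-38 + (1/(-10) - 6))² = (-38 + (-⅒ - 6))² = (-38 - 61/10)² = (-441/10)² = 194481/100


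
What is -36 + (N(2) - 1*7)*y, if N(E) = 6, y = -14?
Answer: -22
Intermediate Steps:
-36 + (N(2) - 1*7)*y = -36 + (6 - 1*7)*(-14) = -36 + (6 - 7)*(-14) = -36 - 1*(-14) = -36 + 14 = -22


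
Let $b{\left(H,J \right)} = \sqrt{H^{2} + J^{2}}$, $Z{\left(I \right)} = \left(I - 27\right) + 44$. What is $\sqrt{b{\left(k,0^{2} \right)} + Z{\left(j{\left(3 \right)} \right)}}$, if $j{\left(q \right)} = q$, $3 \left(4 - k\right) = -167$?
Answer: $\frac{\sqrt{717}}{3} \approx 8.9256$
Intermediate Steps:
$k = \frac{179}{3}$ ($k = 4 - - \frac{167}{3} = 4 + \frac{167}{3} = \frac{179}{3} \approx 59.667$)
$Z{\left(I \right)} = 17 + I$ ($Z{\left(I \right)} = \left(-27 + I\right) + 44 = 17 + I$)
$\sqrt{b{\left(k,0^{2} \right)} + Z{\left(j{\left(3 \right)} \right)}} = \sqrt{\sqrt{\left(\frac{179}{3}\right)^{2} + \left(0^{2}\right)^{2}} + \left(17 + 3\right)} = \sqrt{\sqrt{\frac{32041}{9} + 0^{2}} + 20} = \sqrt{\sqrt{\frac{32041}{9} + 0} + 20} = \sqrt{\sqrt{\frac{32041}{9}} + 20} = \sqrt{\frac{179}{3} + 20} = \sqrt{\frac{239}{3}} = \frac{\sqrt{717}}{3}$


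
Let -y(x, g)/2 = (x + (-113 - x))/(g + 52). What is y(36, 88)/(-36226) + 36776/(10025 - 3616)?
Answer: 93256592103/16252070380 ≈ 5.7381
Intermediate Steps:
y(x, g) = 226/(52 + g) (y(x, g) = -2*(x + (-113 - x))/(g + 52) = -(-226)/(52 + g) = 226/(52 + g))
y(36, 88)/(-36226) + 36776/(10025 - 3616) = (226/(52 + 88))/(-36226) + 36776/(10025 - 3616) = (226/140)*(-1/36226) + 36776/6409 = (226*(1/140))*(-1/36226) + 36776*(1/6409) = (113/70)*(-1/36226) + 36776/6409 = -113/2535820 + 36776/6409 = 93256592103/16252070380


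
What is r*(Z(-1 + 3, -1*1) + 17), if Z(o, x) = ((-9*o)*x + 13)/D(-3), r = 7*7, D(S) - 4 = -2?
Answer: 3185/2 ≈ 1592.5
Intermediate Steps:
D(S) = 2 (D(S) = 4 - 2 = 2)
r = 49
Z(o, x) = 13/2 - 9*o*x/2 (Z(o, x) = ((-9*o)*x + 13)/2 = (-9*o*x + 13)*(½) = (13 - 9*o*x)*(½) = 13/2 - 9*o*x/2)
r*(Z(-1 + 3, -1*1) + 17) = 49*((13/2 - 9*(-1 + 3)*(-1*1)/2) + 17) = 49*((13/2 - 9/2*2*(-1)) + 17) = 49*((13/2 + 9) + 17) = 49*(31/2 + 17) = 49*(65/2) = 3185/2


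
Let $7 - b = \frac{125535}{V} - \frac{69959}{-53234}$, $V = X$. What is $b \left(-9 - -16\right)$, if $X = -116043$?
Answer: $\frac{97548521903}{2059144354} \approx 47.373$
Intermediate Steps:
$V = -116043$
$b = \frac{13935503129}{2059144354}$ ($b = 7 - \left(\frac{125535}{-116043} - \frac{69959}{-53234}\right) = 7 - \left(125535 \left(- \frac{1}{116043}\right) - - \frac{69959}{53234}\right) = 7 - \left(- \frac{41845}{38681} + \frac{69959}{53234}\right) = 7 - \frac{478507349}{2059144354} = \frac{13935503129}{2059144354} \approx 6.7676$)
$b \left(-9 - -16\right) = \frac{13935503129 \left(-9 - -16\right)}{2059144354} = \frac{13935503129 \left(-9 + 16\right)}{2059144354} = \frac{13935503129}{2059144354} \cdot 7 = \frac{97548521903}{2059144354}$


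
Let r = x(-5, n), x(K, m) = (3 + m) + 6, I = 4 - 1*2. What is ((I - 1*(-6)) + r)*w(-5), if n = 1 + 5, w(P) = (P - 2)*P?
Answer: 805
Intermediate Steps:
w(P) = P*(-2 + P) (w(P) = (-2 + P)*P = P*(-2 + P))
I = 2 (I = 4 - 2 = 2)
n = 6
x(K, m) = 9 + m
r = 15 (r = 9 + 6 = 15)
((I - 1*(-6)) + r)*w(-5) = ((2 - 1*(-6)) + 15)*(-5*(-2 - 5)) = ((2 + 6) + 15)*(-5*(-7)) = (8 + 15)*35 = 23*35 = 805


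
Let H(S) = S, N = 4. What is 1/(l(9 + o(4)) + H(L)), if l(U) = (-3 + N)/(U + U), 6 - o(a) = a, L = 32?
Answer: 22/705 ≈ 0.031206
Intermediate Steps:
o(a) = 6 - a
l(U) = 1/(2*U) (l(U) = (-3 + 4)/(U + U) = 1/(2*U))
1/(l(9 + o(4)) + H(L)) = 1/(1/(2*(9 + (6 - 1*4))) + 32) = 1/(1/(2*(9 + (6 - 4))) + 32) = 1/(1/(2*(9 + 2)) + 32) = 1/((½)/11 + 32) = 1/((½)*(1/11) + 32) = 1/(1/22 + 32) = 1/(705/22) = 22/705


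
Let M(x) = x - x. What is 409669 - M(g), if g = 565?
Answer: 409669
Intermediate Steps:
M(x) = 0
409669 - M(g) = 409669 - 1*0 = 409669 + 0 = 409669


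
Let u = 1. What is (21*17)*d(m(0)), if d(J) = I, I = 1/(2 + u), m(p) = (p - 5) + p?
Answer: 119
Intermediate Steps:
m(p) = -5 + 2*p (m(p) = (-5 + p) + p = -5 + 2*p)
I = 1/3 (I = 1/(2 + 1) = 1/3 ≈ 0.33333)
d(J) = 1/3
(21*17)*d(m(0)) = (21*17)*(1/3) = 357*(1/3) = 119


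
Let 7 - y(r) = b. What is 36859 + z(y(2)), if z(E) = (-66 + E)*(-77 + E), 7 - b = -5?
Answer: 42681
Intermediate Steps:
b = 12 (b = 7 - 1*(-5) = 7 + 5 = 12)
y(r) = -5 (y(r) = 7 - 1*12 = 7 - 12 = -5)
z(E) = (-77 + E)*(-66 + E)
36859 + z(y(2)) = 36859 + (5082 + (-5)² - 143*(-5)) = 36859 + (5082 + 25 + 715) = 36859 + 5822 = 42681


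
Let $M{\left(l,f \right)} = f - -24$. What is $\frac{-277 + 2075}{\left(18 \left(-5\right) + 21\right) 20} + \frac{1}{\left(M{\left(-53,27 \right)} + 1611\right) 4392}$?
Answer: $- \frac{1093708901}{839442960} \approx -1.3029$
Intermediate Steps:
$M{\left(l,f \right)} = 24 + f$ ($M{\left(l,f \right)} = f + 24 = 24 + f$)
$\frac{-277 + 2075}{\left(18 \left(-5\right) + 21\right) 20} + \frac{1}{\left(M{\left(-53,27 \right)} + 1611\right) 4392} = \frac{-277 + 2075}{\left(18 \left(-5\right) + 21\right) 20} + \frac{1}{\left(\left(24 + 27\right) + 1611\right) 4392} = \frac{1798}{\left(-90 + 21\right) 20} + \frac{1}{51 + 1611} \cdot \frac{1}{4392} = \frac{1798}{\left(-69\right) 20} + \frac{1}{1662} \cdot \frac{1}{4392} = \frac{1798}{-1380} + \frac{1}{1662} \cdot \frac{1}{4392} = 1798 \left(- \frac{1}{1380}\right) + \frac{1}{7299504} = - \frac{899}{690} + \frac{1}{7299504} = - \frac{1093708901}{839442960}$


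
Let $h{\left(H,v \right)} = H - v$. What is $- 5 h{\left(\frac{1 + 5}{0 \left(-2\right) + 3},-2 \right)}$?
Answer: $-20$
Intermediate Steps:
$- 5 h{\left(\frac{1 + 5}{0 \left(-2\right) + 3},-2 \right)} = - 5 \left(\frac{1 + 5}{0 \left(-2\right) + 3} - -2\right) = - 5 \left(\frac{6}{0 + 3} + 2\right) = - 5 \left(\frac{6}{3} + 2\right) = - 5 \left(6 \cdot \frac{1}{3} + 2\right) = - 5 \left(2 + 2\right) = \left(-5\right) 4 = -20$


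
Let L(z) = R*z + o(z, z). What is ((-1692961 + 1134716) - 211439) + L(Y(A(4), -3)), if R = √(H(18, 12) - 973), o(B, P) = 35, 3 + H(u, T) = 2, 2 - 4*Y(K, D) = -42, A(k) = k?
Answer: -769649 + 11*I*√974 ≈ -7.6965e+5 + 343.3*I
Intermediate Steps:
Y(K, D) = 11 (Y(K, D) = ½ - ¼*(-42) = ½ + 21/2 = 11)
H(u, T) = -1 (H(u, T) = -3 + 2 = -1)
R = I*√974 (R = √(-1 - 973) = √(-974) = I*√974 ≈ 31.209*I)
L(z) = 35 + I*z*√974 (L(z) = (I*√974)*z + 35 = I*z*√974 + 35 = 35 + I*z*√974)
((-1692961 + 1134716) - 211439) + L(Y(A(4), -3)) = ((-1692961 + 1134716) - 211439) + (35 + I*11*√974) = (-558245 - 211439) + (35 + 11*I*√974) = -769684 + (35 + 11*I*√974) = -769649 + 11*I*√974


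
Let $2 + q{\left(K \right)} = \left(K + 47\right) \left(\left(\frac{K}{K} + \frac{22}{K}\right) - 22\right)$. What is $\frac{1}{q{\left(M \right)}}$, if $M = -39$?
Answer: $- \frac{39}{6806} \approx -0.0057302$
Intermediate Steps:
$q{\left(K \right)} = -2 + \left(-21 + \frac{22}{K}\right) \left(47 + K\right)$ ($q{\left(K \right)} = -2 + \left(K + 47\right) \left(\left(\frac{K}{K} + \frac{22}{K}\right) - 22\right) = -2 + \left(47 + K\right) \left(\left(1 + \frac{22}{K}\right) - 22\right) = -2 + \left(47 + K\right) \left(-21 + \frac{22}{K}\right) = -2 + \left(-21 + \frac{22}{K}\right) \left(47 + K\right)$)
$\frac{1}{q{\left(M \right)}} = \frac{1}{-967 - -819 + \frac{1034}{-39}} = \frac{1}{-967 + 819 + 1034 \left(- \frac{1}{39}\right)} = \frac{1}{-967 + 819 - \frac{1034}{39}} = \frac{1}{- \frac{6806}{39}} = - \frac{39}{6806}$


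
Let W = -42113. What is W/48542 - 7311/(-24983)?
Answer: -697218517/1212724786 ≈ -0.57492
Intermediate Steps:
W/48542 - 7311/(-24983) = -42113/48542 - 7311/(-24983) = -42113*1/48542 - 7311*(-1/24983) = -42113/48542 + 7311/24983 = -697218517/1212724786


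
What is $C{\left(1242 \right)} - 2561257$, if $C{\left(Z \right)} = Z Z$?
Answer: $-1018693$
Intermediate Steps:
$C{\left(Z \right)} = Z^{2}$
$C{\left(1242 \right)} - 2561257 = 1242^{2} - 2561257 = 1542564 - 2561257 = -1018693$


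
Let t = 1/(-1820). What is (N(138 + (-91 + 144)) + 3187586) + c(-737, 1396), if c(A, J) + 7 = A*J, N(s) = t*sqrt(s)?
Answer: 2158727 - sqrt(191)/1820 ≈ 2.1587e+6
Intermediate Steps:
t = -1/1820 ≈ -0.00054945
N(s) = -sqrt(s)/1820
c(A, J) = -7 + A*J
(N(138 + (-91 + 144)) + 3187586) + c(-737, 1396) = (-sqrt(138 + (-91 + 144))/1820 + 3187586) + (-7 - 737*1396) = (-sqrt(138 + 53)/1820 + 3187586) + (-7 - 1028852) = (-sqrt(191)/1820 + 3187586) - 1028859 = (3187586 - sqrt(191)/1820) - 1028859 = 2158727 - sqrt(191)/1820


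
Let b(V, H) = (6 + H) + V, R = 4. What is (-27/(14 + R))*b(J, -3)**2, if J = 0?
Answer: -27/2 ≈ -13.500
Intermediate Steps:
b(V, H) = 6 + H + V
(-27/(14 + R))*b(J, -3)**2 = (-27/(14 + 4))*(6 - 3 + 0)**2 = -27/18*3**2 = -27*1/18*9 = -3/2*9 = -27/2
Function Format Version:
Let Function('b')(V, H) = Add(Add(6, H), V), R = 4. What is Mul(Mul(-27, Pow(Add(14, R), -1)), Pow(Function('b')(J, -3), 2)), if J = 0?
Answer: Rational(-27, 2) ≈ -13.500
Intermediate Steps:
Function('b')(V, H) = Add(6, H, V)
Mul(Mul(-27, Pow(Add(14, R), -1)), Pow(Function('b')(J, -3), 2)) = Mul(Mul(-27, Pow(Add(14, 4), -1)), Pow(Add(6, -3, 0), 2)) = Mul(Mul(-27, Pow(18, -1)), Pow(3, 2)) = Mul(Mul(-27, Rational(1, 18)), 9) = Mul(Rational(-3, 2), 9) = Rational(-27, 2)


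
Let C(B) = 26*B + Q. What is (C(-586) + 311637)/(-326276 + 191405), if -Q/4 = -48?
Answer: -26963/12261 ≈ -2.1991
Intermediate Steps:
Q = 192 (Q = -4*(-48) = 192)
C(B) = 192 + 26*B (C(B) = 26*B + 192 = 192 + 26*B)
(C(-586) + 311637)/(-326276 + 191405) = ((192 + 26*(-586)) + 311637)/(-326276 + 191405) = ((192 - 15236) + 311637)/(-134871) = (-15044 + 311637)*(-1/134871) = 296593*(-1/134871) = -26963/12261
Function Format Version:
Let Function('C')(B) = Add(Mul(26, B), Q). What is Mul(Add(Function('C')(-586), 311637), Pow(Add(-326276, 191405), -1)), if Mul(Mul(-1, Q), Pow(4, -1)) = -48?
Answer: Rational(-26963, 12261) ≈ -2.1991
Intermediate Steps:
Q = 192 (Q = Mul(-4, -48) = 192)
Function('C')(B) = Add(192, Mul(26, B)) (Function('C')(B) = Add(Mul(26, B), 192) = Add(192, Mul(26, B)))
Mul(Add(Function('C')(-586), 311637), Pow(Add(-326276, 191405), -1)) = Mul(Add(Add(192, Mul(26, -586)), 311637), Pow(Add(-326276, 191405), -1)) = Mul(Add(Add(192, -15236), 311637), Pow(-134871, -1)) = Mul(Add(-15044, 311637), Rational(-1, 134871)) = Mul(296593, Rational(-1, 134871)) = Rational(-26963, 12261)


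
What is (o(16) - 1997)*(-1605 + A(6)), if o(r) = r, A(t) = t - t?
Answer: 3179505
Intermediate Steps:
A(t) = 0
(o(16) - 1997)*(-1605 + A(6)) = (16 - 1997)*(-1605 + 0) = -1981*(-1605) = 3179505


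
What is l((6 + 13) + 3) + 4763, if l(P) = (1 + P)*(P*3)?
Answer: 6281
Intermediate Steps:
l(P) = 3*P*(1 + P) (l(P) = (1 + P)*(3*P) = 3*P*(1 + P))
l((6 + 13) + 3) + 4763 = 3*((6 + 13) + 3)*(1 + ((6 + 13) + 3)) + 4763 = 3*(19 + 3)*(1 + (19 + 3)) + 4763 = 3*22*(1 + 22) + 4763 = 3*22*23 + 4763 = 1518 + 4763 = 6281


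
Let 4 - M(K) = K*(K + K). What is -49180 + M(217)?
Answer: -143354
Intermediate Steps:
M(K) = 4 - 2*K**2 (M(K) = 4 - K*(K + K) = 4 - K*2*K = 4 - 2*K**2)
-49180 + M(217) = -49180 + (4 - 2*217**2) = -49180 + (4 - 2*47089) = -49180 + (4 - 94178) = -49180 - 94174 = -143354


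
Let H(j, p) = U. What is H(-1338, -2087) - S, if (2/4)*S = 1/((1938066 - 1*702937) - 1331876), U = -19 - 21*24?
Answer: -50598679/96747 ≈ -523.00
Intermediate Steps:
U = -523 (U = -19 - 504 = -523)
H(j, p) = -523
S = -2/96747 (S = 2/((1938066 - 1*702937) - 1331876) = 2/((1938066 - 702937) - 1331876) = 2/(1235129 - 1331876) = 2/(-96747) = 2*(-1/96747) = -2/96747 ≈ -2.0672e-5)
H(-1338, -2087) - S = -523 - 1*(-2/96747) = -523 + 2/96747 = -50598679/96747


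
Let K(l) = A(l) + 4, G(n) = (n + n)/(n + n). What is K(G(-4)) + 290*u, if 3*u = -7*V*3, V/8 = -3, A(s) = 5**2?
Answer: 48749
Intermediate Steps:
A(s) = 25
V = -24 (V = 8*(-3) = -24)
G(n) = 1 (G(n) = (2*n)/((2*n)) = (2*n)*(1/(2*n)) = 1)
K(l) = 29 (K(l) = 25 + 4 = 29)
u = 168 (u = (-7*(-24)*3)/3 = (168*3)/3 = (1/3)*504 = 168)
K(G(-4)) + 290*u = 29 + 290*168 = 29 + 48720 = 48749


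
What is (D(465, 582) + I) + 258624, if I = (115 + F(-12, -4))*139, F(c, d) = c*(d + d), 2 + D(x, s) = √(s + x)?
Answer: 287951 + √1047 ≈ 2.8798e+5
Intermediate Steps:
D(x, s) = -2 + √(s + x)
F(c, d) = 2*c*d (F(c, d) = c*(2*d) = 2*c*d)
I = 29329 (I = (115 + 2*(-12)*(-4))*139 = (115 + 96)*139 = 211*139 = 29329)
(D(465, 582) + I) + 258624 = ((-2 + √(582 + 465)) + 29329) + 258624 = ((-2 + √1047) + 29329) + 258624 = (29327 + √1047) + 258624 = 287951 + √1047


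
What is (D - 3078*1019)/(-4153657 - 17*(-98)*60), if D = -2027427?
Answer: 5163909/4053697 ≈ 1.2739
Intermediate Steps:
(D - 3078*1019)/(-4153657 - 17*(-98)*60) = (-2027427 - 3078*1019)/(-4153657 - 17*(-98)*60) = (-2027427 - 3136482)/(-4153657 + 1666*60) = -5163909/(-4153657 + 99960) = -5163909/(-4053697) = -5163909*(-1/4053697) = 5163909/4053697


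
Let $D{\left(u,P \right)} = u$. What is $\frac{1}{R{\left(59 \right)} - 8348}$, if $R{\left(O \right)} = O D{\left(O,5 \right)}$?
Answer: $- \frac{1}{4867} \approx -0.00020547$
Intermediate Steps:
$R{\left(O \right)} = O^{2}$ ($R{\left(O \right)} = O O = O^{2}$)
$\frac{1}{R{\left(59 \right)} - 8348} = \frac{1}{59^{2} - 8348} = \frac{1}{3481 - 8348} = \frac{1}{-4867} = - \frac{1}{4867}$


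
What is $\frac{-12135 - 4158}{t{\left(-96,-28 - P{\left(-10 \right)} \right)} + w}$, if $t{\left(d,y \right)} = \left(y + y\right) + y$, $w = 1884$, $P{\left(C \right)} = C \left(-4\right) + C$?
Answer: $- \frac{5431}{570} \approx -9.5281$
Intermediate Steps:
$P{\left(C \right)} = - 3 C$ ($P{\left(C \right)} = - 4 C + C = - 3 C$)
$t{\left(d,y \right)} = 3 y$ ($t{\left(d,y \right)} = 2 y + y = 3 y$)
$\frac{-12135 - 4158}{t{\left(-96,-28 - P{\left(-10 \right)} \right)} + w} = \frac{-12135 - 4158}{3 \left(-28 - \left(-3\right) \left(-10\right)\right) + 1884} = - \frac{16293}{3 \left(-28 - 30\right) + 1884} = - \frac{16293}{3 \left(-58\right) + 1884} = - \frac{16293}{-174 + 1884} = - \frac{16293}{1710} = \left(-16293\right) \frac{1}{1710} = - \frac{5431}{570}$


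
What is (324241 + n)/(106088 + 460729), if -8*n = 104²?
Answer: 322889/566817 ≈ 0.56965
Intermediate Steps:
n = -1352 (n = -⅛*104² = -⅛*10816 = -1352)
(324241 + n)/(106088 + 460729) = (324241 - 1352)/(106088 + 460729) = 322889/566817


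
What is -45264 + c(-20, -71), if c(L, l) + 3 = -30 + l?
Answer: -45368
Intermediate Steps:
c(L, l) = -33 + l (c(L, l) = -3 + (-30 + l) = -33 + l)
-45264 + c(-20, -71) = -45264 + (-33 - 71) = -45264 - 104 = -45368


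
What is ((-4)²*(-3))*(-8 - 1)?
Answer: 432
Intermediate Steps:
((-4)²*(-3))*(-8 - 1) = (16*(-3))*(-9) = -48*(-9) = 432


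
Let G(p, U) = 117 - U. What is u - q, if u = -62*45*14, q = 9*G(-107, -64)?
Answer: -40689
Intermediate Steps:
q = 1629 (q = 9*(117 - 1*(-64)) = 9*(117 + 64) = 9*181 = 1629)
u = -39060 (u = -2790*14 = -39060)
u - q = -39060 - 1*1629 = -39060 - 1629 = -40689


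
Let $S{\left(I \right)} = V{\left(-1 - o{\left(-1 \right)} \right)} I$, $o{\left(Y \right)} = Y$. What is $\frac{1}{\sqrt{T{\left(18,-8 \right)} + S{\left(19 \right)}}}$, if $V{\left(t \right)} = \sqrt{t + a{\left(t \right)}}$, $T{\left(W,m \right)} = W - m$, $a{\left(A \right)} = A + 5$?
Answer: $\frac{1}{\sqrt{26 + 19 \sqrt{5}}} \approx 0.12084$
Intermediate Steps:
$a{\left(A \right)} = 5 + A$
$V{\left(t \right)} = \sqrt{5 + 2 t}$ ($V{\left(t \right)} = \sqrt{t + \left(5 + t\right)} = \sqrt{5 + 2 t}$)
$S{\left(I \right)} = I \sqrt{5}$ ($S{\left(I \right)} = \sqrt{5 + 2 \left(-1 - -1\right)} I = \sqrt{5 + 2 \left(-1 + 1\right)} I = \sqrt{5 + 2 \cdot 0} I = \sqrt{5 + 0} I = \sqrt{5} I = I \sqrt{5}$)
$\frac{1}{\sqrt{T{\left(18,-8 \right)} + S{\left(19 \right)}}} = \frac{1}{\sqrt{\left(18 - -8\right) + 19 \sqrt{5}}} = \frac{1}{\sqrt{\left(18 + 8\right) + 19 \sqrt{5}}} = \frac{1}{\sqrt{26 + 19 \sqrt{5}}}$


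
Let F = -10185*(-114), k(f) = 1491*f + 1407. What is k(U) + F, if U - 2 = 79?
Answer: 1283268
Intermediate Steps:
U = 81 (U = 2 + 79 = 81)
k(f) = 1407 + 1491*f
F = 1161090
k(U) + F = (1407 + 1491*81) + 1161090 = (1407 + 120771) + 1161090 = 122178 + 1161090 = 1283268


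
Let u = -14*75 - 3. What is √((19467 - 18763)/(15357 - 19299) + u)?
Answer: I*√454603485/657 ≈ 32.453*I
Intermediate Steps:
u = -1053 (u = -1050 - 3 = -1053)
√((19467 - 18763)/(15357 - 19299) + u) = √((19467 - 18763)/(15357 - 19299) - 1053) = √(704/(-3942) - 1053) = √(704*(-1/3942) - 1053) = √(-352/1971 - 1053) = √(-2075815/1971) = I*√454603485/657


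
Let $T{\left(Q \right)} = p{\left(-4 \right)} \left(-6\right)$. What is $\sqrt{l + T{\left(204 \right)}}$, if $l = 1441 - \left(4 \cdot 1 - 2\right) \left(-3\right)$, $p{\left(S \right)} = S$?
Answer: $\sqrt{1471} \approx 38.354$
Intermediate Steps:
$l = 1447$ ($l = 1441 - \left(4 - 2\right) \left(-3\right) = 1441 - 2 \left(-3\right) = 1441 - -6 = 1441 + 6 = 1447$)
$T{\left(Q \right)} = 24$ ($T{\left(Q \right)} = \left(-4\right) \left(-6\right) = 24$)
$\sqrt{l + T{\left(204 \right)}} = \sqrt{1447 + 24} = \sqrt{1471}$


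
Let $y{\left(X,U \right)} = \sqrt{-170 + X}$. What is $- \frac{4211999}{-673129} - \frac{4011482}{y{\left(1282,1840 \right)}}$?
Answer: $\frac{4211999}{673129} - \frac{2005741 \sqrt{278}}{278} \approx -1.2029 \cdot 10^{5}$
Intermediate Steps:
$- \frac{4211999}{-673129} - \frac{4011482}{y{\left(1282,1840 \right)}} = - \frac{4211999}{-673129} - \frac{4011482}{\sqrt{-170 + 1282}} = \left(-4211999\right) \left(- \frac{1}{673129}\right) - \frac{4011482}{\sqrt{1112}} = \frac{4211999}{673129} - \frac{4011482}{2 \sqrt{278}} = \frac{4211999}{673129} - 4011482 \frac{\sqrt{278}}{556} = \frac{4211999}{673129} - \frac{2005741 \sqrt{278}}{278}$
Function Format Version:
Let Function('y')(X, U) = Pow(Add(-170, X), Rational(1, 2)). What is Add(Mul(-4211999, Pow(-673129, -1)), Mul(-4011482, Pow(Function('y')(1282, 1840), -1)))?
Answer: Add(Rational(4211999, 673129), Mul(Rational(-2005741, 278), Pow(278, Rational(1, 2)))) ≈ -1.2029e+5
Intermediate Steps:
Add(Mul(-4211999, Pow(-673129, -1)), Mul(-4011482, Pow(Function('y')(1282, 1840), -1))) = Add(Mul(-4211999, Pow(-673129, -1)), Mul(-4011482, Pow(Pow(Add(-170, 1282), Rational(1, 2)), -1))) = Add(Mul(-4211999, Rational(-1, 673129)), Mul(-4011482, Pow(Pow(1112, Rational(1, 2)), -1))) = Add(Rational(4211999, 673129), Mul(-4011482, Pow(Mul(2, Pow(278, Rational(1, 2))), -1))) = Add(Rational(4211999, 673129), Mul(-4011482, Mul(Rational(1, 556), Pow(278, Rational(1, 2))))) = Add(Rational(4211999, 673129), Mul(Rational(-2005741, 278), Pow(278, Rational(1, 2))))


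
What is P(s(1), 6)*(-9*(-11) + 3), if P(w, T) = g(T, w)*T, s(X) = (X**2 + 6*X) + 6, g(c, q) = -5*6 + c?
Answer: -14688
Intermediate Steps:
g(c, q) = -30 + c
s(X) = 6 + X**2 + 6*X
P(w, T) = T*(-30 + T) (P(w, T) = (-30 + T)*T = T*(-30 + T))
P(s(1), 6)*(-9*(-11) + 3) = (6*(-30 + 6))*(-9*(-11) + 3) = (6*(-24))*(99 + 3) = -144*102 = -14688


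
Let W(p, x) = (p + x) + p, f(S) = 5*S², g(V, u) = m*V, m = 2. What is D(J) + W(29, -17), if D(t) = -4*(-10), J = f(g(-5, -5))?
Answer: 81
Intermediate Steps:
g(V, u) = 2*V
J = 500 (J = 5*(2*(-5))² = 5*(-10)² = 5*100 = 500)
D(t) = 40
W(p, x) = x + 2*p
D(J) + W(29, -17) = 40 + (-17 + 2*29) = 40 + (-17 + 58) = 40 + 41 = 81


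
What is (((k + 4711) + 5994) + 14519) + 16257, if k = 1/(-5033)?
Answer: 208773872/5033 ≈ 41481.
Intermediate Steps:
k = -1/5033 ≈ -0.00019869
(((k + 4711) + 5994) + 14519) + 16257 = (((-1/5033 + 4711) + 5994) + 14519) + 16257 = ((23710462/5033 + 5994) + 14519) + 16257 = (53878264/5033 + 14519) + 16257 = 126952391/5033 + 16257 = 208773872/5033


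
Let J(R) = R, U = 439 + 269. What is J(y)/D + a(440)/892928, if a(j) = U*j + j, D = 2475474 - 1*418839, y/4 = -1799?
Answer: 11342184727/32793338880 ≈ 0.34587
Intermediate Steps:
y = -7196 (y = 4*(-1799) = -7196)
D = 2056635 (D = 2475474 - 418839 = 2056635)
U = 708
a(j) = 709*j (a(j) = 708*j + j = 709*j)
J(y)/D + a(440)/892928 = -7196/2056635 + (709*440)/892928 = -7196*1/2056635 + 311960*(1/892928) = -1028/293805 + 38995/111616 = 11342184727/32793338880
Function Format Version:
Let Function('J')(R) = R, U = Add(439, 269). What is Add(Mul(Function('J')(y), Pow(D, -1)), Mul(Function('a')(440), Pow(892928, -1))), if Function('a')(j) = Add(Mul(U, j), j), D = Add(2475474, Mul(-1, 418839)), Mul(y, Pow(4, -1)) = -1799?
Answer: Rational(11342184727, 32793338880) ≈ 0.34587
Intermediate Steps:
y = -7196 (y = Mul(4, -1799) = -7196)
D = 2056635 (D = Add(2475474, -418839) = 2056635)
U = 708
Function('a')(j) = Mul(709, j) (Function('a')(j) = Add(Mul(708, j), j) = Mul(709, j))
Add(Mul(Function('J')(y), Pow(D, -1)), Mul(Function('a')(440), Pow(892928, -1))) = Add(Mul(-7196, Pow(2056635, -1)), Mul(Mul(709, 440), Pow(892928, -1))) = Add(Mul(-7196, Rational(1, 2056635)), Mul(311960, Rational(1, 892928))) = Add(Rational(-1028, 293805), Rational(38995, 111616)) = Rational(11342184727, 32793338880)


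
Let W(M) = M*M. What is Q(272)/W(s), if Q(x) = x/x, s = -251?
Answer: 1/63001 ≈ 1.5873e-5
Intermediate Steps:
W(M) = M²
Q(x) = 1
Q(272)/W(s) = 1/(-251)² = 1/63001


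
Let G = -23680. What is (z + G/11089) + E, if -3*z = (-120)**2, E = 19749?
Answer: 165745781/11089 ≈ 14947.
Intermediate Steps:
z = -4800 (z = -1/3*(-120)**2 = -1/3*14400 = -4800)
(z + G/11089) + E = (-4800 - 23680/11089) + 19749 = -53250880/11089 + 19749 = 165745781/11089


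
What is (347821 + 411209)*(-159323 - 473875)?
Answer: -480616277940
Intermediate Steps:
(347821 + 411209)*(-159323 - 473875) = 759030*(-633198) = -480616277940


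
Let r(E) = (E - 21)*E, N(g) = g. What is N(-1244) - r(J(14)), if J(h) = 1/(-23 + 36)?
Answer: -209964/169 ≈ -1242.4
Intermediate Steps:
J(h) = 1/13
r(E) = E*(-21 + E) (r(E) = (-21 + E)*E = E*(-21 + E))
N(-1244) - r(J(14)) = -1244 - (-21 + 1/13)/13 = -1244 - (-272)/(13*13) = -1244 - 1*(-272/169) = -1244 + 272/169 = -209964/169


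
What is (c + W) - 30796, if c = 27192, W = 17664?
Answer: 14060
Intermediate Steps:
(c + W) - 30796 = (27192 + 17664) - 30796 = 44856 - 30796 = 14060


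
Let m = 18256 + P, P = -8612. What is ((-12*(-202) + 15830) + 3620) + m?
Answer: 31518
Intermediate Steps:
m = 9644 (m = 18256 - 8612 = 9644)
((-12*(-202) + 15830) + 3620) + m = ((-12*(-202) + 15830) + 3620) + 9644 = ((2424 + 15830) + 3620) + 9644 = (18254 + 3620) + 9644 = 21874 + 9644 = 31518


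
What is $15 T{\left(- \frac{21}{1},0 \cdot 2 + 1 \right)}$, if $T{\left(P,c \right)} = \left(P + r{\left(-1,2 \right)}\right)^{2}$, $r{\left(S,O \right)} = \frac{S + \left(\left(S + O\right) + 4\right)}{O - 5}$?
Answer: $\frac{22445}{3} \approx 7481.7$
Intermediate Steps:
$r{\left(S,O \right)} = \frac{4 + O + 2 S}{-5 + O}$ ($r{\left(S,O \right)} = \frac{S + \left(\left(O + S\right) + 4\right)}{-5 + O} = \frac{S + \left(4 + O + S\right)}{-5 + O} = \frac{4 + O + 2 S}{-5 + O}$)
$T{\left(P,c \right)} = \left(- \frac{4}{3} + P\right)^{2}$ ($T{\left(P,c \right)} = \left(P + \frac{4 + 2 + 2 \left(-1\right)}{-5 + 2}\right)^{2} = \left(P + \frac{4 + 2 - 2}{-3}\right)^{2} = \left(P - \frac{4}{3}\right)^{2} = \left(- \frac{4}{3} + P\right)^{2}$)
$15 T{\left(- \frac{21}{1},0 \cdot 2 + 1 \right)} = 15 \frac{\left(-4 + 3 \left(- \frac{21}{1}\right)\right)^{2}}{9} = 15 \frac{\left(-4 + 3 \left(\left(-21\right) 1\right)\right)^{2}}{9} = 15 \frac{\left(-4 + 3 \left(-21\right)\right)^{2}}{9} = 15 \frac{\left(-4 - 63\right)^{2}}{9} = 15 \frac{\left(-67\right)^{2}}{9} = 15 \cdot \frac{1}{9} \cdot 4489 = 15 \cdot \frac{4489}{9} = \frac{22445}{3}$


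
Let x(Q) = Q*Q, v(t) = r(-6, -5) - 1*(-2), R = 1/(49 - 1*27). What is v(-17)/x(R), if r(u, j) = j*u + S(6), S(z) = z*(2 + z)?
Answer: 38720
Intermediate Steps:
r(u, j) = 48 + j*u (r(u, j) = j*u + 6*(2 + 6) = j*u + 6*8 = j*u + 48 = 48 + j*u)
R = 1/22 (R = 1/(49 - 27) = 1/22 ≈ 0.045455)
v(t) = 80 (v(t) = (48 - 5*(-6)) - 1*(-2) = (48 + 30) + 2 = 78 + 2 = 80)
x(Q) = Q**2
v(-17)/x(R) = 80/((1/22)**2) = 80/(1/484) = 80*484 = 38720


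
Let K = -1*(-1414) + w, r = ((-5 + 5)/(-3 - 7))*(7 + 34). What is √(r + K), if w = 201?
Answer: √1615 ≈ 40.187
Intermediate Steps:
r = 0 (r = (0/(-10))*41 = (0*(-⅒))*41 = 0*41 = 0)
K = 1615 (K = -1*(-1414) + 201 = 1414 + 201 = 1615)
√(r + K) = √(0 + 1615) = √1615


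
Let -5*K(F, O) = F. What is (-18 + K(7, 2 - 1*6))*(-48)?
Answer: 4656/5 ≈ 931.20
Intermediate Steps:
K(F, O) = -F/5
(-18 + K(7, 2 - 1*6))*(-48) = (-18 - ⅕*7)*(-48) = (-18 - 7/5)*(-48) = -97/5*(-48) = 4656/5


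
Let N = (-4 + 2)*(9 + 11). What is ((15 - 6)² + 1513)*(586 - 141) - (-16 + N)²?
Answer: 706194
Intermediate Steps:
N = -40 (N = -2*20 = -40)
((15 - 6)² + 1513)*(586 - 141) - (-16 + N)² = ((15 - 6)² + 1513)*(586 - 141) - (-16 - 40)² = (9² + 1513)*445 - 1*(-56)² = (81 + 1513)*445 - 1*3136 = 1594*445 - 3136 = 709330 - 3136 = 706194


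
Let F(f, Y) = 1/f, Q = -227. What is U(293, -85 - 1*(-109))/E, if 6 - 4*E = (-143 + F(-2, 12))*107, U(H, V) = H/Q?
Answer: -2344/6973667 ≈ -0.00033612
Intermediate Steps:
U(H, V) = -H/227 (U(H, V) = H/(-227) = H*(-1/227) = -H/227)
E = 30721/8 (E = 3/2 - (-143 + 1/(-2))*107/4 = 3/2 - (-143 - ½)*107/4 = 3/2 - (-287)*107/8 = 3/2 - ¼*(-30709/2) = 3/2 + 30709/8 = 30721/8 ≈ 3840.1)
U(293, -85 - 1*(-109))/E = (-1/227*293)/(30721/8) = -293/227*8/30721 = -2344/6973667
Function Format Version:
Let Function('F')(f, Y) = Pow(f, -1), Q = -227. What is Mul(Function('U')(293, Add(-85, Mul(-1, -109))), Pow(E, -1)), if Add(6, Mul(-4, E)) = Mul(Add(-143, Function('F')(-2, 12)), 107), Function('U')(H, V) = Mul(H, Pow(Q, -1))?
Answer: Rational(-2344, 6973667) ≈ -0.00033612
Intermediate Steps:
Function('U')(H, V) = Mul(Rational(-1, 227), H) (Function('U')(H, V) = Mul(H, Pow(-227, -1)) = Mul(H, Rational(-1, 227)) = Mul(Rational(-1, 227), H))
E = Rational(30721, 8) (E = Add(Rational(3, 2), Mul(Rational(-1, 4), Mul(Add(-143, Pow(-2, -1)), 107))) = Add(Rational(3, 2), Mul(Rational(-1, 4), Mul(Add(-143, Rational(-1, 2)), 107))) = Add(Rational(3, 2), Mul(Rational(-1, 4), Mul(Rational(-287, 2), 107))) = Add(Rational(3, 2), Mul(Rational(-1, 4), Rational(-30709, 2))) = Add(Rational(3, 2), Rational(30709, 8)) = Rational(30721, 8) ≈ 3840.1)
Mul(Function('U')(293, Add(-85, Mul(-1, -109))), Pow(E, -1)) = Mul(Mul(Rational(-1, 227), 293), Pow(Rational(30721, 8), -1)) = Mul(Rational(-293, 227), Rational(8, 30721)) = Rational(-2344, 6973667)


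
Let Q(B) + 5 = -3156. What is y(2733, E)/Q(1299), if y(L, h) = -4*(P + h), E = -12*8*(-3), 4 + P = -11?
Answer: 1092/3161 ≈ 0.34546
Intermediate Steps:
P = -15 (P = -4 - 11 = -15)
Q(B) = -3161 (Q(B) = -5 - 3156 = -3161)
E = 288 (E = -96*(-3) = 288)
y(L, h) = 60 - 4*h (y(L, h) = -4*(-15 + h) = 60 - 4*h)
y(2733, E)/Q(1299) = (60 - 4*288)/(-3161) = (60 - 1152)*(-1/3161) = -1092*(-1/3161) = 1092/3161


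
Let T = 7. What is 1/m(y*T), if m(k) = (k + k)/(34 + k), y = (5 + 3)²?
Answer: 241/448 ≈ 0.53795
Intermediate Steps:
y = 64 (y = 8² = 64)
m(k) = 2*k/(34 + k) (m(k) = (2*k)/(34 + k) = 2*k/(34 + k))
1/m(y*T) = 1/(2*(64*7)/(34 + 64*7)) = 1/(2*448/(34 + 448)) = 1/(2*448/482) = 1/(2*448*(1/482)) = 1/(448/241) = 241/448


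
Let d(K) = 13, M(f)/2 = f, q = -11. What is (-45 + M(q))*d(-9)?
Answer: -871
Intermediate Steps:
M(f) = 2*f
(-45 + M(q))*d(-9) = (-45 + 2*(-11))*13 = (-45 - 22)*13 = -67*13 = -871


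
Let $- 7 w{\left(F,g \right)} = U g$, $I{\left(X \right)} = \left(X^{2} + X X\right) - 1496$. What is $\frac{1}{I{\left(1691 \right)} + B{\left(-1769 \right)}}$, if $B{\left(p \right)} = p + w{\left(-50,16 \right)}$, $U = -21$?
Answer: $\frac{1}{5715745} \approx 1.7496 \cdot 10^{-7}$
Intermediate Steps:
$I{\left(X \right)} = -1496 + 2 X^{2}$ ($I{\left(X \right)} = \left(X^{2} + X^{2}\right) - 1496 = 2 X^{2} - 1496 = -1496 + 2 X^{2}$)
$w{\left(F,g \right)} = 3 g$ ($w{\left(F,g \right)} = - \frac{\left(-21\right) g}{7} = 3 g$)
$B{\left(p \right)} = 48 + p$ ($B{\left(p \right)} = p + 3 \cdot 16 = p + 48 = 48 + p$)
$\frac{1}{I{\left(1691 \right)} + B{\left(-1769 \right)}} = \frac{1}{\left(-1496 + 2 \cdot 1691^{2}\right) + \left(48 - 1769\right)} = \frac{1}{\left(-1496 + 2 \cdot 2859481\right) - 1721} = \frac{1}{\left(-1496 + 5718962\right) - 1721} = \frac{1}{5717466 - 1721} = \frac{1}{5715745}$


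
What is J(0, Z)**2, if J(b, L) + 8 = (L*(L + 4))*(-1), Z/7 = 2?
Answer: 67600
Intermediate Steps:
Z = 14 (Z = 7*2 = 14)
J(b, L) = -8 - L*(4 + L) (J(b, L) = -8 + (L*(L + 4))*(-1) = -8 + (L*(4 + L))*(-1) = -8 - L*(4 + L))
J(0, Z)**2 = (-8 - 1*14**2 - 4*14)**2 = (-8 - 1*196 - 56)**2 = (-8 - 196 - 56)**2 = (-260)**2 = 67600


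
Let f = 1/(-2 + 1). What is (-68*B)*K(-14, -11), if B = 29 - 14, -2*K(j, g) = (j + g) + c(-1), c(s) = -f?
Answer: -12240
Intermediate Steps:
f = -1 (f = 1/(-1) = -1)
c(s) = 1 (c(s) = -1*(-1) = 1)
K(j, g) = -1/2 - g/2 - j/2 (K(j, g) = -((j + g) + 1)/2 = -((g + j) + 1)/2 = -(1 + g + j)/2 = -1/2 - g/2 - j/2)
B = 15
(-68*B)*K(-14, -11) = (-68*15)*(-1/2 - 1/2*(-11) - 1/2*(-14)) = -1020*(-1/2 + 11/2 + 7) = -1020*12 = -12240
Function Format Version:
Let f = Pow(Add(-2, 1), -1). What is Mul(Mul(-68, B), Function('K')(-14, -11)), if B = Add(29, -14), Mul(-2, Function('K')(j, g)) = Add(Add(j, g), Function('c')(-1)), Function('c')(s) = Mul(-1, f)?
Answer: -12240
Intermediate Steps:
f = -1 (f = Pow(-1, -1) = -1)
Function('c')(s) = 1 (Function('c')(s) = Mul(-1, -1) = 1)
Function('K')(j, g) = Add(Rational(-1, 2), Mul(Rational(-1, 2), g), Mul(Rational(-1, 2), j)) (Function('K')(j, g) = Mul(Rational(-1, 2), Add(Add(j, g), 1)) = Mul(Rational(-1, 2), Add(Add(g, j), 1)) = Mul(Rational(-1, 2), Add(1, g, j)) = Add(Rational(-1, 2), Mul(Rational(-1, 2), g), Mul(Rational(-1, 2), j)))
B = 15
Mul(Mul(-68, B), Function('K')(-14, -11)) = Mul(Mul(-68, 15), Add(Rational(-1, 2), Mul(Rational(-1, 2), -11), Mul(Rational(-1, 2), -14))) = Mul(-1020, Add(Rational(-1, 2), Rational(11, 2), 7)) = Mul(-1020, 12) = -12240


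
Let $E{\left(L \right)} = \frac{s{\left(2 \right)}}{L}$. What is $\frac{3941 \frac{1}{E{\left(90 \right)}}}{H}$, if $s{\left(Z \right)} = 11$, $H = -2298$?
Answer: $- \frac{59115}{4213} \approx -14.032$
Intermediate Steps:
$E{\left(L \right)} = \frac{11}{L}$
$\frac{3941 \frac{1}{E{\left(90 \right)}}}{H} = \frac{3941 \frac{1}{11 \cdot \frac{1}{90}}}{-2298} = \frac{3941}{11 \cdot \frac{1}{90}} \left(- \frac{1}{2298}\right) = \frac{3941}{\frac{11}{90}} \left(- \frac{1}{2298}\right) = 3941 \cdot \frac{90}{11} \left(- \frac{1}{2298}\right) = \frac{354690}{11} \left(- \frac{1}{2298}\right) = - \frac{59115}{4213}$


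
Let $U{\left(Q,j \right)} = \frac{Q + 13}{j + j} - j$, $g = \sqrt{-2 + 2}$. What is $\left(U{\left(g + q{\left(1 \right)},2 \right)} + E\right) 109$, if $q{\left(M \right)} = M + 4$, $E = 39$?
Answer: $\frac{9047}{2} \approx 4523.5$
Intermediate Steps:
$g = 0$ ($g = \sqrt{0} = 0$)
$q{\left(M \right)} = 4 + M$
$U{\left(Q,j \right)} = - j + \frac{13 + Q}{2 j}$ ($U{\left(Q,j \right)} = \frac{13 + Q}{2 j} - j = - j + \frac{13 + Q}{2 j}$)
$\left(U{\left(g + q{\left(1 \right)},2 \right)} + E\right) 109 = \left(\frac{13 + \left(0 + \left(4 + 1\right)\right) - 2 \cdot 2^{2}}{2 \cdot 2} + 39\right) 109 = \left(\frac{1}{2} \cdot \frac{1}{2} \left(13 + \left(0 + 5\right) - 8\right) + 39\right) 109 = \left(\frac{1}{2} \cdot \frac{1}{2} \left(13 + 5 - 8\right) + 39\right) 109 = \left(\frac{1}{2} \cdot \frac{1}{2} \cdot 10 + 39\right) 109 = \left(\frac{5}{2} + 39\right) 109 = \frac{83}{2} \cdot 109 = \frac{9047}{2}$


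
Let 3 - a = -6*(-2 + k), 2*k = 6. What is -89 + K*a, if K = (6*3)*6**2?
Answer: 5743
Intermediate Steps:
k = 3 (k = (1/2)*6 = 3)
a = 9 (a = 3 - (-6)*(-2 + 3) = 3 - (-6) = 3 - 1*(-6) = 3 + 6 = 9)
K = 648 (K = 18*36 = 648)
-89 + K*a = -89 + 648*9 = -89 + 5832 = 5743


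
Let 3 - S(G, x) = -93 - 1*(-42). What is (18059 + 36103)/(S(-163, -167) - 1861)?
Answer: -54162/1807 ≈ -29.973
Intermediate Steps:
S(G, x) = 54 (S(G, x) = 3 - (-93 - 1*(-42)) = 3 - (-93 + 42) = 3 - 1*(-51) = 3 + 51 = 54)
(18059 + 36103)/(S(-163, -167) - 1861) = (18059 + 36103)/(54 - 1861) = 54162/(-1807) = 54162*(-1/1807) = -54162/1807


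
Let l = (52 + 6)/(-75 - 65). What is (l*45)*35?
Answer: -1305/2 ≈ -652.50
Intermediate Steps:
l = -29/70 (l = 58/(-140) = 58*(-1/140) = -29/70 ≈ -0.41429)
(l*45)*35 = -29/70*45*35 = -261/14*35 = -1305/2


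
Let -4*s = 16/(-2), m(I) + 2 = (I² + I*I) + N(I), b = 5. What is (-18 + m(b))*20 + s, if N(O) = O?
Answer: 702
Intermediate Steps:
m(I) = -2 + I + 2*I² (m(I) = -2 + ((I² + I*I) + I) = -2 + ((I² + I²) + I) = -2 + (2*I² + I) = -2 + (I + 2*I²) = -2 + I + 2*I²)
s = 2 (s = -4/(-2) = -4*(-1)/2 = -¼*(-8) = 2)
(-18 + m(b))*20 + s = (-18 + (-2 + 5 + 2*5²))*20 + 2 = (-18 + (-2 + 5 + 2*25))*20 + 2 = (-18 + (-2 + 5 + 50))*20 + 2 = (-18 + 53)*20 + 2 = 35*20 + 2 = 700 + 2 = 702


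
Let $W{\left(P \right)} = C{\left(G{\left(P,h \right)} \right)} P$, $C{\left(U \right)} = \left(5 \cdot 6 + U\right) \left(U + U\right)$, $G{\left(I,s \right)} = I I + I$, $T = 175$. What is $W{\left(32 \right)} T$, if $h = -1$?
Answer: $12844339200$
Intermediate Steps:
$G{\left(I,s \right)} = I + I^{2}$ ($G{\left(I,s \right)} = I^{2} + I = I + I^{2}$)
$C{\left(U \right)} = 2 U \left(30 + U\right)$ ($C{\left(U \right)} = \left(30 + U\right) 2 U = 2 U \left(30 + U\right)$)
$W{\left(P \right)} = 2 P^{2} \left(1 + P\right) \left(30 + P \left(1 + P\right)\right)$ ($W{\left(P \right)} = 2 P \left(1 + P\right) \left(30 + P \left(1 + P\right)\right) P = 2 P^{2} \left(1 + P\right) \left(30 + P \left(1 + P\right)\right)$)
$W{\left(32 \right)} T = 2 \cdot 32^{2} \left(1 + 32\right) \left(30 + 32 \left(1 + 32\right)\right) 175 = 2 \cdot 1024 \cdot 33 \left(30 + 32 \cdot 33\right) 175 = 2 \cdot 1024 \cdot 33 \left(30 + 1056\right) 175 = 2 \cdot 1024 \cdot 33 \cdot 1086 \cdot 175 = 73396224 \cdot 175 = 12844339200$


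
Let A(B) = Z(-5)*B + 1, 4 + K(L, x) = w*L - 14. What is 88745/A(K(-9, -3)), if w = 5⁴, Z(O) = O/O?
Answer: -88745/5642 ≈ -15.729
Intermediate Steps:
Z(O) = 1
w = 625
K(L, x) = -18 + 625*L (K(L, x) = -4 + (625*L - 14) = -4 + (-14 + 625*L) = -18 + 625*L)
A(B) = 1 + B (A(B) = 1*B + 1 = B + 1 = 1 + B)
88745/A(K(-9, -3)) = 88745/(1 + (-18 + 625*(-9))) = 88745/(1 + (-18 - 5625)) = 88745/(1 - 5643) = 88745/(-5642) = 88745*(-1/5642) = -88745/5642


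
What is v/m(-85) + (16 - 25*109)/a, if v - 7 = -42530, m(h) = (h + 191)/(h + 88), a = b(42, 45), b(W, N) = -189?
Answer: -378149/318 ≈ -1189.1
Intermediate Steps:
a = -189
m(h) = (191 + h)/(88 + h)
v = -42523 (v = 7 - 42530 = -42523)
v/m(-85) + (16 - 25*109)/a = -42523*(88 - 85)/(191 - 85) + (16 - 25*109)/(-189) = -42523/(106/3) + (16 - 2725)*(-1/189) = -42523/((1/3)*106) - 2709*(-1/189) = -42523/106/3 + 43/3 = -42523*3/106 + 43/3 = -127569/106 + 43/3 = -378149/318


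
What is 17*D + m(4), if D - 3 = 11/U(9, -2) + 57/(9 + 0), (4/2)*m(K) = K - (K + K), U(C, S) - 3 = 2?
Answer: 2911/15 ≈ 194.07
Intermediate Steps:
U(C, S) = 5 (U(C, S) = 3 + 2 = 5)
m(K) = -K/2 (m(K) = (K - (K + K))/2 = (K - 2*K)/2 = (-K)/2 = -K/2)
D = 173/15 (D = 3 + (11/5 + 57/(9 + 0)) = 3 + (11*(1/5) + 57/9) = 3 + (11/5 + 57*(1/9)) = 3 + (11/5 + 19/3) = 3 + 128/15 = 173/15 ≈ 11.533)
17*D + m(4) = 17*(173/15) - 1/2*4 = 2941/15 - 2 = 2911/15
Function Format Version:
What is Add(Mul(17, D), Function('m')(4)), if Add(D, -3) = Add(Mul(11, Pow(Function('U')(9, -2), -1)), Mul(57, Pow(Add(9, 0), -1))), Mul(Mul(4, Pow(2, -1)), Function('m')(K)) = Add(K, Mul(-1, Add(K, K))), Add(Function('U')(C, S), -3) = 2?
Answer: Rational(2911, 15) ≈ 194.07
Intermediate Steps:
Function('U')(C, S) = 5 (Function('U')(C, S) = Add(3, 2) = 5)
Function('m')(K) = Mul(Rational(-1, 2), K) (Function('m')(K) = Mul(Rational(1, 2), Add(K, Mul(-1, Add(K, K)))) = Mul(Rational(1, 2), Add(K, Mul(-1, Mul(2, K)))) = Mul(Rational(1, 2), Add(K, Mul(-2, K))) = Mul(Rational(1, 2), Mul(-1, K)) = Mul(Rational(-1, 2), K))
D = Rational(173, 15) (D = Add(3, Add(Mul(11, Pow(5, -1)), Mul(57, Pow(Add(9, 0), -1)))) = Add(3, Add(Mul(11, Rational(1, 5)), Mul(57, Pow(9, -1)))) = Add(3, Add(Rational(11, 5), Mul(57, Rational(1, 9)))) = Add(3, Add(Rational(11, 5), Rational(19, 3))) = Add(3, Rational(128, 15)) = Rational(173, 15) ≈ 11.533)
Add(Mul(17, D), Function('m')(4)) = Add(Mul(17, Rational(173, 15)), Mul(Rational(-1, 2), 4)) = Add(Rational(2941, 15), -2) = Rational(2911, 15)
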